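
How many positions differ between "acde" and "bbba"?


Comparing "acde" and "bbba" position by position:
  Position 0: 'a' vs 'b' => DIFFER
  Position 1: 'c' vs 'b' => DIFFER
  Position 2: 'd' vs 'b' => DIFFER
  Position 3: 'e' vs 'a' => DIFFER
Positions that differ: 4

4


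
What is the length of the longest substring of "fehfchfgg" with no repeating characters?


Input: "fehfchfgg"
Sliding window (track last position of each char):
  Position 0 ('f'): window [0,0] length 1 -- new best
  Position 1 ('e'): window [0,1] length 2 -- new best
  Position 2 ('h'): window [0,2] length 3 -- new best
  Position 3 ('f'): repeat (last at 0), move window start to 1
  Position 3 ('f'): window [1,3] length 3
  Position 4 ('c'): window [1,4] length 4 -- new best
  Position 5 ('h'): repeat (last at 2), move window start to 3
  Position 5 ('h'): window [3,5] length 3
  Position 6 ('f'): repeat (last at 3), move window start to 4
  Position 6 ('f'): window [4,6] length 3
  Position 7 ('g'): window [4,7] length 4
  Position 8 ('g'): repeat (last at 7), move window start to 8
  Position 8 ('g'): window [8,8] length 1
Longest substring with no repeats: "ehfc" with length 4

4


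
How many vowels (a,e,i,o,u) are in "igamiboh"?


Input: igamiboh
Checking each character:
  'i' at position 0: vowel (running total: 1)
  'g' at position 1: consonant
  'a' at position 2: vowel (running total: 2)
  'm' at position 3: consonant
  'i' at position 4: vowel (running total: 3)
  'b' at position 5: consonant
  'o' at position 6: vowel (running total: 4)
  'h' at position 7: consonant
Total vowels: 4

4


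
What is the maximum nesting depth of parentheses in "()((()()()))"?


Input: "()((()()()))"
Tracking depth:
  Position 0 '(': depth becomes 1
  Position 1 ')': depth becomes 0
  Position 2 '(': depth becomes 1
  Position 3 '(': depth becomes 2
  Position 4 '(': depth becomes 3
  Position 5 ')': depth becomes 2
  Position 6 '(': depth becomes 3
  Position 7 ')': depth becomes 2
  Position 8 '(': depth becomes 3
  Position 9 ')': depth becomes 2
  Position 10 ')': depth becomes 1
  Position 11 ')': depth becomes 0
Maximum depth reached: 3

3


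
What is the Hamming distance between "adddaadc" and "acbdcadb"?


Comparing "adddaadc" and "acbdcadb" position by position:
  Position 0: 'a' vs 'a' => same
  Position 1: 'd' vs 'c' => differ
  Position 2: 'd' vs 'b' => differ
  Position 3: 'd' vs 'd' => same
  Position 4: 'a' vs 'c' => differ
  Position 5: 'a' vs 'a' => same
  Position 6: 'd' vs 'd' => same
  Position 7: 'c' vs 'b' => differ
Total differences (Hamming distance): 4

4


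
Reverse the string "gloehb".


Input: gloehb
Reading characters right to left:
  Position 5: 'b'
  Position 4: 'h'
  Position 3: 'e'
  Position 2: 'o'
  Position 1: 'l'
  Position 0: 'g'
Reversed: bheolg

bheolg


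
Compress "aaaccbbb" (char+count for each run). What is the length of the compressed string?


Input: aaaccbbb
Runs:
  'a' x 3 => "a3"
  'c' x 2 => "c2"
  'b' x 3 => "b3"
Compressed: "a3c2b3"
Compressed length: 6

6


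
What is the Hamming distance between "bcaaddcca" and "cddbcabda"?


Comparing "bcaaddcca" and "cddbcabda" position by position:
  Position 0: 'b' vs 'c' => differ
  Position 1: 'c' vs 'd' => differ
  Position 2: 'a' vs 'd' => differ
  Position 3: 'a' vs 'b' => differ
  Position 4: 'd' vs 'c' => differ
  Position 5: 'd' vs 'a' => differ
  Position 6: 'c' vs 'b' => differ
  Position 7: 'c' vs 'd' => differ
  Position 8: 'a' vs 'a' => same
Total differences (Hamming distance): 8

8


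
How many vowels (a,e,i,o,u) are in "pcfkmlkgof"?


Input: pcfkmlkgof
Checking each character:
  'p' at position 0: consonant
  'c' at position 1: consonant
  'f' at position 2: consonant
  'k' at position 3: consonant
  'm' at position 4: consonant
  'l' at position 5: consonant
  'k' at position 6: consonant
  'g' at position 7: consonant
  'o' at position 8: vowel (running total: 1)
  'f' at position 9: consonant
Total vowels: 1

1


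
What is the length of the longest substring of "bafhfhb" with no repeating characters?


Input: "bafhfhb"
Sliding window (track last position of each char):
  Position 0 ('b'): window [0,0] length 1 -- new best
  Position 1 ('a'): window [0,1] length 2 -- new best
  Position 2 ('f'): window [0,2] length 3 -- new best
  Position 3 ('h'): window [0,3] length 4 -- new best
  Position 4 ('f'): repeat (last at 2), move window start to 3
  Position 4 ('f'): window [3,4] length 2
  Position 5 ('h'): repeat (last at 3), move window start to 4
  Position 5 ('h'): window [4,5] length 2
  Position 6 ('b'): window [4,6] length 3
Longest substring with no repeats: "bafh" with length 4

4


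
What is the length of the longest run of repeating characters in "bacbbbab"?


Input: "bacbbbab"
Scanning for longest run:
  Position 1 ('a'): new char, reset run to 1
  Position 2 ('c'): new char, reset run to 1
  Position 3 ('b'): new char, reset run to 1
  Position 4 ('b'): continues run of 'b', length=2
  Position 5 ('b'): continues run of 'b', length=3
  Position 6 ('a'): new char, reset run to 1
  Position 7 ('b'): new char, reset run to 1
Longest run: 'b' with length 3

3


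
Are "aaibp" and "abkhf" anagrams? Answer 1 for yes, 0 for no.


Strings: "aaibp", "abkhf"
Sorted first:  aabip
Sorted second: abfhk
Differ at position 1: 'a' vs 'b' => not anagrams

0


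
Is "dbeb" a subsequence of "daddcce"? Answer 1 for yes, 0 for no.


Check if "dbeb" is a subsequence of "daddcce"
Greedy scan:
  Position 0 ('d'): matches sub[0] = 'd'
  Position 1 ('a'): no match needed
  Position 2 ('d'): no match needed
  Position 3 ('d'): no match needed
  Position 4 ('c'): no match needed
  Position 5 ('c'): no match needed
  Position 6 ('e'): no match needed
Only matched 1/4 characters => not a subsequence

0


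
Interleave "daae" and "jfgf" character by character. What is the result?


Interleaving "daae" and "jfgf":
  Position 0: 'd' from first, 'j' from second => "dj"
  Position 1: 'a' from first, 'f' from second => "af"
  Position 2: 'a' from first, 'g' from second => "ag"
  Position 3: 'e' from first, 'f' from second => "ef"
Result: djafagef

djafagef


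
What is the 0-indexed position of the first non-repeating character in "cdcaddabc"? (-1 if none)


Input: cdcaddabc
Character frequencies:
  'a': 2
  'b': 1
  'c': 3
  'd': 3
Scanning left to right for freq == 1:
  Position 0 ('c'): freq=3, skip
  Position 1 ('d'): freq=3, skip
  Position 2 ('c'): freq=3, skip
  Position 3 ('a'): freq=2, skip
  Position 4 ('d'): freq=3, skip
  Position 5 ('d'): freq=3, skip
  Position 6 ('a'): freq=2, skip
  Position 7 ('b'): unique! => answer = 7

7


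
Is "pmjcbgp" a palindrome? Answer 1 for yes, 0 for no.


Input: pmjcbgp
Reversed: pgbcjmp
  Compare pos 0 ('p') with pos 6 ('p'): match
  Compare pos 1 ('m') with pos 5 ('g'): MISMATCH
  Compare pos 2 ('j') with pos 4 ('b'): MISMATCH
Result: not a palindrome

0


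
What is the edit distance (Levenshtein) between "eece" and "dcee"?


Computing edit distance: "eece" -> "dcee"
DP table:
           d    c    e    e
      0    1    2    3    4
  e   1    1    2    2    3
  e   2    2    2    2    2
  c   3    3    2    3    3
  e   4    4    3    2    3
Edit distance = dp[4][4] = 3

3


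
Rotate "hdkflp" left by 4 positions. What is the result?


Input: "hdkflp", rotate left by 4
First 4 characters: "hdkf"
Remaining characters: "lp"
Concatenate remaining + first: "lp" + "hdkf" = "lphdkf"

lphdkf


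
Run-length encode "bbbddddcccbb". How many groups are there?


Input: bbbddddcccbb
Scanning for consecutive runs:
  Group 1: 'b' x 3 (positions 0-2)
  Group 2: 'd' x 4 (positions 3-6)
  Group 3: 'c' x 3 (positions 7-9)
  Group 4: 'b' x 2 (positions 10-11)
Total groups: 4

4


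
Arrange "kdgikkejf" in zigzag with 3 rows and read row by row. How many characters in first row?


Zigzag "kdgikkejf" into 3 rows:
Placing characters:
  'k' => row 0
  'd' => row 1
  'g' => row 2
  'i' => row 1
  'k' => row 0
  'k' => row 1
  'e' => row 2
  'j' => row 1
  'f' => row 0
Rows:
  Row 0: "kkf"
  Row 1: "dikj"
  Row 2: "ge"
First row length: 3

3


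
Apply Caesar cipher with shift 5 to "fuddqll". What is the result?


Caesar cipher: shift "fuddqll" by 5
  'f' (pos 5) + 5 = pos 10 = 'k'
  'u' (pos 20) + 5 = pos 25 = 'z'
  'd' (pos 3) + 5 = pos 8 = 'i'
  'd' (pos 3) + 5 = pos 8 = 'i'
  'q' (pos 16) + 5 = pos 21 = 'v'
  'l' (pos 11) + 5 = pos 16 = 'q'
  'l' (pos 11) + 5 = pos 16 = 'q'
Result: kziivqq

kziivqq


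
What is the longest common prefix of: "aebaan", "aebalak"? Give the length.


Words: aebaan, aebalak
  Position 0: all 'a' => match
  Position 1: all 'e' => match
  Position 2: all 'b' => match
  Position 3: all 'a' => match
  Position 4: ('a', 'l') => mismatch, stop
LCP = "aeba" (length 4)

4


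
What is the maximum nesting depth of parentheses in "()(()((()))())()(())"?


Input: "()(()((()))())()(())"
Tracking depth:
  Position 0 '(': depth becomes 1
  Position 1 ')': depth becomes 0
  Position 2 '(': depth becomes 1
  Position 3 '(': depth becomes 2
  Position 4 ')': depth becomes 1
  Position 5 '(': depth becomes 2
  Position 6 '(': depth becomes 3
  Position 7 '(': depth becomes 4
  Position 8 ')': depth becomes 3
  Position 9 ')': depth becomes 2
  Position 10 ')': depth becomes 1
  Position 11 '(': depth becomes 2
  Position 12 ')': depth becomes 1
  Position 13 ')': depth becomes 0
  Position 14 '(': depth becomes 1
  Position 15 ')': depth becomes 0
  Position 16 '(': depth becomes 1
  Position 17 '(': depth becomes 2
  Position 18 ')': depth becomes 1
  Position 19 ')': depth becomes 0
Maximum depth reached: 4

4


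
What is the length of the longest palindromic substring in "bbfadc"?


Input: "bbfadc"
Checking substrings for palindromes:
  [0:2] "bb" (len 2) => palindrome
Longest palindromic substring: "bb" with length 2

2


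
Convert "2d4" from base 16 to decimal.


Input: "2d4" in base 16
Positional expansion:
  Digit '2' (value 2) x 16^2 = 512
  Digit 'd' (value 13) x 16^1 = 208
  Digit '4' (value 4) x 16^0 = 4
Sum = 724

724


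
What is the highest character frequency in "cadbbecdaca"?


Input: cadbbecdaca
Character counts:
  'a': 3
  'b': 2
  'c': 3
  'd': 2
  'e': 1
Maximum frequency: 3

3


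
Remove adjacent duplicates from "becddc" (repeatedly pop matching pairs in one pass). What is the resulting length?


Input: becddc
Stack-based adjacent duplicate removal:
  Read 'b': push. Stack: b
  Read 'e': push. Stack: be
  Read 'c': push. Stack: bec
  Read 'd': push. Stack: becd
  Read 'd': matches stack top 'd' => pop. Stack: bec
  Read 'c': matches stack top 'c' => pop. Stack: be
Final stack: "be" (length 2)

2


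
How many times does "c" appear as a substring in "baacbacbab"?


Searching for "c" in "baacbacbab"
Scanning each position:
  Position 0: "b" => no
  Position 1: "a" => no
  Position 2: "a" => no
  Position 3: "c" => MATCH
  Position 4: "b" => no
  Position 5: "a" => no
  Position 6: "c" => MATCH
  Position 7: "b" => no
  Position 8: "a" => no
  Position 9: "b" => no
Total occurrences: 2

2


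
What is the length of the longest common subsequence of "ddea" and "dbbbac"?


LCS of "ddea" and "dbbbac"
DP table:
           d    b    b    b    a    c
      0    0    0    0    0    0    0
  d   0    1    1    1    1    1    1
  d   0    1    1    1    1    1    1
  e   0    1    1    1    1    1    1
  a   0    1    1    1    1    2    2
LCS length = dp[4][6] = 2

2


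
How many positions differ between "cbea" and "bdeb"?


Comparing "cbea" and "bdeb" position by position:
  Position 0: 'c' vs 'b' => DIFFER
  Position 1: 'b' vs 'd' => DIFFER
  Position 2: 'e' vs 'e' => same
  Position 3: 'a' vs 'b' => DIFFER
Positions that differ: 3

3


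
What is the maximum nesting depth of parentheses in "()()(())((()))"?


Input: "()()(())((()))"
Tracking depth:
  Position 0 '(': depth becomes 1
  Position 1 ')': depth becomes 0
  Position 2 '(': depth becomes 1
  Position 3 ')': depth becomes 0
  Position 4 '(': depth becomes 1
  Position 5 '(': depth becomes 2
  Position 6 ')': depth becomes 1
  Position 7 ')': depth becomes 0
  Position 8 '(': depth becomes 1
  Position 9 '(': depth becomes 2
  Position 10 '(': depth becomes 3
  Position 11 ')': depth becomes 2
  Position 12 ')': depth becomes 1
  Position 13 ')': depth becomes 0
Maximum depth reached: 3

3


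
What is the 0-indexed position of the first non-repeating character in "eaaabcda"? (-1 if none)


Input: eaaabcda
Character frequencies:
  'a': 4
  'b': 1
  'c': 1
  'd': 1
  'e': 1
Scanning left to right for freq == 1:
  Position 0 ('e'): unique! => answer = 0

0


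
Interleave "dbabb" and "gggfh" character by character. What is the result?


Interleaving "dbabb" and "gggfh":
  Position 0: 'd' from first, 'g' from second => "dg"
  Position 1: 'b' from first, 'g' from second => "bg"
  Position 2: 'a' from first, 'g' from second => "ag"
  Position 3: 'b' from first, 'f' from second => "bf"
  Position 4: 'b' from first, 'h' from second => "bh"
Result: dgbgagbfbh

dgbgagbfbh


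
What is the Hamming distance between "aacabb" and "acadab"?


Comparing "aacabb" and "acadab" position by position:
  Position 0: 'a' vs 'a' => same
  Position 1: 'a' vs 'c' => differ
  Position 2: 'c' vs 'a' => differ
  Position 3: 'a' vs 'd' => differ
  Position 4: 'b' vs 'a' => differ
  Position 5: 'b' vs 'b' => same
Total differences (Hamming distance): 4

4


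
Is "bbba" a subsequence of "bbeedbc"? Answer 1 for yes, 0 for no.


Check if "bbba" is a subsequence of "bbeedbc"
Greedy scan:
  Position 0 ('b'): matches sub[0] = 'b'
  Position 1 ('b'): matches sub[1] = 'b'
  Position 2 ('e'): no match needed
  Position 3 ('e'): no match needed
  Position 4 ('d'): no match needed
  Position 5 ('b'): matches sub[2] = 'b'
  Position 6 ('c'): no match needed
Only matched 3/4 characters => not a subsequence

0


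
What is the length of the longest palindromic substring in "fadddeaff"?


Input: "fadddeaff"
Checking substrings for palindromes:
  [2:5] "ddd" (len 3) => palindrome
  [2:4] "dd" (len 2) => palindrome
  [3:5] "dd" (len 2) => palindrome
  [7:9] "ff" (len 2) => palindrome
Longest palindromic substring: "ddd" with length 3

3


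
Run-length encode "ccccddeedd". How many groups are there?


Input: ccccddeedd
Scanning for consecutive runs:
  Group 1: 'c' x 4 (positions 0-3)
  Group 2: 'd' x 2 (positions 4-5)
  Group 3: 'e' x 2 (positions 6-7)
  Group 4: 'd' x 2 (positions 8-9)
Total groups: 4

4


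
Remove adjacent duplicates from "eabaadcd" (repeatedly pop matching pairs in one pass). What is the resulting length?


Input: eabaadcd
Stack-based adjacent duplicate removal:
  Read 'e': push. Stack: e
  Read 'a': push. Stack: ea
  Read 'b': push. Stack: eab
  Read 'a': push. Stack: eaba
  Read 'a': matches stack top 'a' => pop. Stack: eab
  Read 'd': push. Stack: eabd
  Read 'c': push. Stack: eabdc
  Read 'd': push. Stack: eabdcd
Final stack: "eabdcd" (length 6)

6


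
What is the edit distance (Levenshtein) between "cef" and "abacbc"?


Computing edit distance: "cef" -> "abacbc"
DP table:
           a    b    a    c    b    c
      0    1    2    3    4    5    6
  c   1    1    2    3    3    4    5
  e   2    2    2    3    4    4    5
  f   3    3    3    3    4    5    5
Edit distance = dp[3][6] = 5

5


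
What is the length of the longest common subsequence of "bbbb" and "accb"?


LCS of "bbbb" and "accb"
DP table:
           a    c    c    b
      0    0    0    0    0
  b   0    0    0    0    1
  b   0    0    0    0    1
  b   0    0    0    0    1
  b   0    0    0    0    1
LCS length = dp[4][4] = 1

1


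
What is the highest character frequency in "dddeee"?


Input: dddeee
Character counts:
  'd': 3
  'e': 3
Maximum frequency: 3

3


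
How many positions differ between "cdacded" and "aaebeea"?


Comparing "cdacded" and "aaebeea" position by position:
  Position 0: 'c' vs 'a' => DIFFER
  Position 1: 'd' vs 'a' => DIFFER
  Position 2: 'a' vs 'e' => DIFFER
  Position 3: 'c' vs 'b' => DIFFER
  Position 4: 'd' vs 'e' => DIFFER
  Position 5: 'e' vs 'e' => same
  Position 6: 'd' vs 'a' => DIFFER
Positions that differ: 6

6


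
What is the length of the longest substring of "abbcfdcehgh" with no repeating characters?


Input: "abbcfdcehgh"
Sliding window (track last position of each char):
  Position 0 ('a'): window [0,0] length 1 -- new best
  Position 1 ('b'): window [0,1] length 2 -- new best
  Position 2 ('b'): repeat (last at 1), move window start to 2
  Position 2 ('b'): window [2,2] length 1
  Position 3 ('c'): window [2,3] length 2
  Position 4 ('f'): window [2,4] length 3 -- new best
  Position 5 ('d'): window [2,5] length 4 -- new best
  Position 6 ('c'): repeat (last at 3), move window start to 4
  Position 6 ('c'): window [4,6] length 3
  Position 7 ('e'): window [4,7] length 4
  Position 8 ('h'): window [4,8] length 5 -- new best
  Position 9 ('g'): window [4,9] length 6 -- new best
  Position 10 ('h'): repeat (last at 8), move window start to 9
  Position 10 ('h'): window [9,10] length 2
Longest substring with no repeats: "fdcehg" with length 6

6


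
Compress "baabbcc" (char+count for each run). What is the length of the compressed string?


Input: baabbcc
Runs:
  'b' x 1 => "b1"
  'a' x 2 => "a2"
  'b' x 2 => "b2"
  'c' x 2 => "c2"
Compressed: "b1a2b2c2"
Compressed length: 8

8


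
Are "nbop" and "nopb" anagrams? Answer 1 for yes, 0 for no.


Strings: "nbop", "nopb"
Sorted first:  bnop
Sorted second: bnop
Sorted forms match => anagrams

1


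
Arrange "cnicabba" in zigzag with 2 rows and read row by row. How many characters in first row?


Zigzag "cnicabba" into 2 rows:
Placing characters:
  'c' => row 0
  'n' => row 1
  'i' => row 0
  'c' => row 1
  'a' => row 0
  'b' => row 1
  'b' => row 0
  'a' => row 1
Rows:
  Row 0: "ciab"
  Row 1: "ncba"
First row length: 4

4


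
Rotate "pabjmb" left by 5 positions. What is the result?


Input: "pabjmb", rotate left by 5
First 5 characters: "pabjm"
Remaining characters: "b"
Concatenate remaining + first: "b" + "pabjm" = "bpabjm"

bpabjm


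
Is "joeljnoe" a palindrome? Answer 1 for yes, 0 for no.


Input: joeljnoe
Reversed: eonjleoj
  Compare pos 0 ('j') with pos 7 ('e'): MISMATCH
  Compare pos 1 ('o') with pos 6 ('o'): match
  Compare pos 2 ('e') with pos 5 ('n'): MISMATCH
  Compare pos 3 ('l') with pos 4 ('j'): MISMATCH
Result: not a palindrome

0


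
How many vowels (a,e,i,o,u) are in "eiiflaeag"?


Input: eiiflaeag
Checking each character:
  'e' at position 0: vowel (running total: 1)
  'i' at position 1: vowel (running total: 2)
  'i' at position 2: vowel (running total: 3)
  'f' at position 3: consonant
  'l' at position 4: consonant
  'a' at position 5: vowel (running total: 4)
  'e' at position 6: vowel (running total: 5)
  'a' at position 7: vowel (running total: 6)
  'g' at position 8: consonant
Total vowels: 6

6


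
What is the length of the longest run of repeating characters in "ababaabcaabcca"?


Input: "ababaabcaabcca"
Scanning for longest run:
  Position 1 ('b'): new char, reset run to 1
  Position 2 ('a'): new char, reset run to 1
  Position 3 ('b'): new char, reset run to 1
  Position 4 ('a'): new char, reset run to 1
  Position 5 ('a'): continues run of 'a', length=2
  Position 6 ('b'): new char, reset run to 1
  Position 7 ('c'): new char, reset run to 1
  Position 8 ('a'): new char, reset run to 1
  Position 9 ('a'): continues run of 'a', length=2
  Position 10 ('b'): new char, reset run to 1
  Position 11 ('c'): new char, reset run to 1
  Position 12 ('c'): continues run of 'c', length=2
  Position 13 ('a'): new char, reset run to 1
Longest run: 'a' with length 2

2


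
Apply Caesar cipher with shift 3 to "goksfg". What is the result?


Caesar cipher: shift "goksfg" by 3
  'g' (pos 6) + 3 = pos 9 = 'j'
  'o' (pos 14) + 3 = pos 17 = 'r'
  'k' (pos 10) + 3 = pos 13 = 'n'
  's' (pos 18) + 3 = pos 21 = 'v'
  'f' (pos 5) + 3 = pos 8 = 'i'
  'g' (pos 6) + 3 = pos 9 = 'j'
Result: jrnvij

jrnvij


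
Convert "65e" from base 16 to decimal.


Input: "65e" in base 16
Positional expansion:
  Digit '6' (value 6) x 16^2 = 1536
  Digit '5' (value 5) x 16^1 = 80
  Digit 'e' (value 14) x 16^0 = 14
Sum = 1630

1630


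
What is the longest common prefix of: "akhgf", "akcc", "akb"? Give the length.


Words: akhgf, akcc, akb
  Position 0: all 'a' => match
  Position 1: all 'k' => match
  Position 2: ('h', 'c', 'b') => mismatch, stop
LCP = "ak" (length 2)

2


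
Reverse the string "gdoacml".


Input: gdoacml
Reading characters right to left:
  Position 6: 'l'
  Position 5: 'm'
  Position 4: 'c'
  Position 3: 'a'
  Position 2: 'o'
  Position 1: 'd'
  Position 0: 'g'
Reversed: lmcaodg

lmcaodg


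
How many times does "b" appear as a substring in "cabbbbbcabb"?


Searching for "b" in "cabbbbbcabb"
Scanning each position:
  Position 0: "c" => no
  Position 1: "a" => no
  Position 2: "b" => MATCH
  Position 3: "b" => MATCH
  Position 4: "b" => MATCH
  Position 5: "b" => MATCH
  Position 6: "b" => MATCH
  Position 7: "c" => no
  Position 8: "a" => no
  Position 9: "b" => MATCH
  Position 10: "b" => MATCH
Total occurrences: 7

7


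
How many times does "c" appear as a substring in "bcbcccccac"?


Searching for "c" in "bcbcccccac"
Scanning each position:
  Position 0: "b" => no
  Position 1: "c" => MATCH
  Position 2: "b" => no
  Position 3: "c" => MATCH
  Position 4: "c" => MATCH
  Position 5: "c" => MATCH
  Position 6: "c" => MATCH
  Position 7: "c" => MATCH
  Position 8: "a" => no
  Position 9: "c" => MATCH
Total occurrences: 7

7


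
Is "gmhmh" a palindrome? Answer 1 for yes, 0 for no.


Input: gmhmh
Reversed: hmhmg
  Compare pos 0 ('g') with pos 4 ('h'): MISMATCH
  Compare pos 1 ('m') with pos 3 ('m'): match
Result: not a palindrome

0


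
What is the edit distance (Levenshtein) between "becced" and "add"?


Computing edit distance: "becced" -> "add"
DP table:
           a    d    d
      0    1    2    3
  b   1    1    2    3
  e   2    2    2    3
  c   3    3    3    3
  c   4    4    4    4
  e   5    5    5    5
  d   6    6    5    5
Edit distance = dp[6][3] = 5

5


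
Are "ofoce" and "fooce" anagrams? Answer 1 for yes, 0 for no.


Strings: "ofoce", "fooce"
Sorted first:  cefoo
Sorted second: cefoo
Sorted forms match => anagrams

1


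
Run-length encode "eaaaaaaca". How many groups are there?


Input: eaaaaaaca
Scanning for consecutive runs:
  Group 1: 'e' x 1 (positions 0-0)
  Group 2: 'a' x 6 (positions 1-6)
  Group 3: 'c' x 1 (positions 7-7)
  Group 4: 'a' x 1 (positions 8-8)
Total groups: 4

4


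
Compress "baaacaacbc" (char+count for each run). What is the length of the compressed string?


Input: baaacaacbc
Runs:
  'b' x 1 => "b1"
  'a' x 3 => "a3"
  'c' x 1 => "c1"
  'a' x 2 => "a2"
  'c' x 1 => "c1"
  'b' x 1 => "b1"
  'c' x 1 => "c1"
Compressed: "b1a3c1a2c1b1c1"
Compressed length: 14

14


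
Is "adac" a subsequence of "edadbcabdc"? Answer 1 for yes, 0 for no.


Check if "adac" is a subsequence of "edadbcabdc"
Greedy scan:
  Position 0 ('e'): no match needed
  Position 1 ('d'): no match needed
  Position 2 ('a'): matches sub[0] = 'a'
  Position 3 ('d'): matches sub[1] = 'd'
  Position 4 ('b'): no match needed
  Position 5 ('c'): no match needed
  Position 6 ('a'): matches sub[2] = 'a'
  Position 7 ('b'): no match needed
  Position 8 ('d'): no match needed
  Position 9 ('c'): matches sub[3] = 'c'
All 4 characters matched => is a subsequence

1


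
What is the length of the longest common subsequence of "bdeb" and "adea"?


LCS of "bdeb" and "adea"
DP table:
           a    d    e    a
      0    0    0    0    0
  b   0    0    0    0    0
  d   0    0    1    1    1
  e   0    0    1    2    2
  b   0    0    1    2    2
LCS length = dp[4][4] = 2

2


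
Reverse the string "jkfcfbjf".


Input: jkfcfbjf
Reading characters right to left:
  Position 7: 'f'
  Position 6: 'j'
  Position 5: 'b'
  Position 4: 'f'
  Position 3: 'c'
  Position 2: 'f'
  Position 1: 'k'
  Position 0: 'j'
Reversed: fjbfcfkj

fjbfcfkj


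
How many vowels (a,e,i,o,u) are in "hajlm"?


Input: hajlm
Checking each character:
  'h' at position 0: consonant
  'a' at position 1: vowel (running total: 1)
  'j' at position 2: consonant
  'l' at position 3: consonant
  'm' at position 4: consonant
Total vowels: 1

1


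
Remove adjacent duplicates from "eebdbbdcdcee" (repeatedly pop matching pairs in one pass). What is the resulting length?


Input: eebdbbdcdcee
Stack-based adjacent duplicate removal:
  Read 'e': push. Stack: e
  Read 'e': matches stack top 'e' => pop. Stack: (empty)
  Read 'b': push. Stack: b
  Read 'd': push. Stack: bd
  Read 'b': push. Stack: bdb
  Read 'b': matches stack top 'b' => pop. Stack: bd
  Read 'd': matches stack top 'd' => pop. Stack: b
  Read 'c': push. Stack: bc
  Read 'd': push. Stack: bcd
  Read 'c': push. Stack: bcdc
  Read 'e': push. Stack: bcdce
  Read 'e': matches stack top 'e' => pop. Stack: bcdc
Final stack: "bcdc" (length 4)

4


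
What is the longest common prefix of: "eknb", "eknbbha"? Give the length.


Words: eknb, eknbbha
  Position 0: all 'e' => match
  Position 1: all 'k' => match
  Position 2: all 'n' => match
  Position 3: all 'b' => match
LCP = "eknb" (length 4)

4


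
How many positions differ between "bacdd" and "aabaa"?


Comparing "bacdd" and "aabaa" position by position:
  Position 0: 'b' vs 'a' => DIFFER
  Position 1: 'a' vs 'a' => same
  Position 2: 'c' vs 'b' => DIFFER
  Position 3: 'd' vs 'a' => DIFFER
  Position 4: 'd' vs 'a' => DIFFER
Positions that differ: 4

4


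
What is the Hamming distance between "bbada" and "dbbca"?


Comparing "bbada" and "dbbca" position by position:
  Position 0: 'b' vs 'd' => differ
  Position 1: 'b' vs 'b' => same
  Position 2: 'a' vs 'b' => differ
  Position 3: 'd' vs 'c' => differ
  Position 4: 'a' vs 'a' => same
Total differences (Hamming distance): 3

3


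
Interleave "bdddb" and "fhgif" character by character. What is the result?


Interleaving "bdddb" and "fhgif":
  Position 0: 'b' from first, 'f' from second => "bf"
  Position 1: 'd' from first, 'h' from second => "dh"
  Position 2: 'd' from first, 'g' from second => "dg"
  Position 3: 'd' from first, 'i' from second => "di"
  Position 4: 'b' from first, 'f' from second => "bf"
Result: bfdhdgdibf

bfdhdgdibf


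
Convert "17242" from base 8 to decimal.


Input: "17242" in base 8
Positional expansion:
  Digit '1' (value 1) x 8^4 = 4096
  Digit '7' (value 7) x 8^3 = 3584
  Digit '2' (value 2) x 8^2 = 128
  Digit '4' (value 4) x 8^1 = 32
  Digit '2' (value 2) x 8^0 = 2
Sum = 7842

7842


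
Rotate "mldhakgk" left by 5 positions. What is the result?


Input: "mldhakgk", rotate left by 5
First 5 characters: "mldha"
Remaining characters: "kgk"
Concatenate remaining + first: "kgk" + "mldha" = "kgkmldha"

kgkmldha


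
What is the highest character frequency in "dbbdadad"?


Input: dbbdadad
Character counts:
  'a': 2
  'b': 2
  'd': 4
Maximum frequency: 4

4


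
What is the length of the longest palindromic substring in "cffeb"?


Input: "cffeb"
Checking substrings for palindromes:
  [1:3] "ff" (len 2) => palindrome
Longest palindromic substring: "ff" with length 2

2


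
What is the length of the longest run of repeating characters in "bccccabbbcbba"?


Input: "bccccabbbcbba"
Scanning for longest run:
  Position 1 ('c'): new char, reset run to 1
  Position 2 ('c'): continues run of 'c', length=2
  Position 3 ('c'): continues run of 'c', length=3
  Position 4 ('c'): continues run of 'c', length=4
  Position 5 ('a'): new char, reset run to 1
  Position 6 ('b'): new char, reset run to 1
  Position 7 ('b'): continues run of 'b', length=2
  Position 8 ('b'): continues run of 'b', length=3
  Position 9 ('c'): new char, reset run to 1
  Position 10 ('b'): new char, reset run to 1
  Position 11 ('b'): continues run of 'b', length=2
  Position 12 ('a'): new char, reset run to 1
Longest run: 'c' with length 4

4


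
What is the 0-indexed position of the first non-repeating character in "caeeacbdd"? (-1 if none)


Input: caeeacbdd
Character frequencies:
  'a': 2
  'b': 1
  'c': 2
  'd': 2
  'e': 2
Scanning left to right for freq == 1:
  Position 0 ('c'): freq=2, skip
  Position 1 ('a'): freq=2, skip
  Position 2 ('e'): freq=2, skip
  Position 3 ('e'): freq=2, skip
  Position 4 ('a'): freq=2, skip
  Position 5 ('c'): freq=2, skip
  Position 6 ('b'): unique! => answer = 6

6


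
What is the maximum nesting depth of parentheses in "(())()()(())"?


Input: "(())()()(())"
Tracking depth:
  Position 0 '(': depth becomes 1
  Position 1 '(': depth becomes 2
  Position 2 ')': depth becomes 1
  Position 3 ')': depth becomes 0
  Position 4 '(': depth becomes 1
  Position 5 ')': depth becomes 0
  Position 6 '(': depth becomes 1
  Position 7 ')': depth becomes 0
  Position 8 '(': depth becomes 1
  Position 9 '(': depth becomes 2
  Position 10 ')': depth becomes 1
  Position 11 ')': depth becomes 0
Maximum depth reached: 2

2


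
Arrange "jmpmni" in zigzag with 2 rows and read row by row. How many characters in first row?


Zigzag "jmpmni" into 2 rows:
Placing characters:
  'j' => row 0
  'm' => row 1
  'p' => row 0
  'm' => row 1
  'n' => row 0
  'i' => row 1
Rows:
  Row 0: "jpn"
  Row 1: "mmi"
First row length: 3

3


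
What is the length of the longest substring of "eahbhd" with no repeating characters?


Input: "eahbhd"
Sliding window (track last position of each char):
  Position 0 ('e'): window [0,0] length 1 -- new best
  Position 1 ('a'): window [0,1] length 2 -- new best
  Position 2 ('h'): window [0,2] length 3 -- new best
  Position 3 ('b'): window [0,3] length 4 -- new best
  Position 4 ('h'): repeat (last at 2), move window start to 3
  Position 4 ('h'): window [3,4] length 2
  Position 5 ('d'): window [3,5] length 3
Longest substring with no repeats: "eahb" with length 4

4


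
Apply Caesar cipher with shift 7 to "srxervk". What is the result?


Caesar cipher: shift "srxervk" by 7
  's' (pos 18) + 7 = pos 25 = 'z'
  'r' (pos 17) + 7 = pos 24 = 'y'
  'x' (pos 23) + 7 = pos 4 = 'e'
  'e' (pos 4) + 7 = pos 11 = 'l'
  'r' (pos 17) + 7 = pos 24 = 'y'
  'v' (pos 21) + 7 = pos 2 = 'c'
  'k' (pos 10) + 7 = pos 17 = 'r'
Result: zyelycr

zyelycr


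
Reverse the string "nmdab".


Input: nmdab
Reading characters right to left:
  Position 4: 'b'
  Position 3: 'a'
  Position 2: 'd'
  Position 1: 'm'
  Position 0: 'n'
Reversed: badmn

badmn


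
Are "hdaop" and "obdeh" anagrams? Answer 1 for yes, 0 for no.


Strings: "hdaop", "obdeh"
Sorted first:  adhop
Sorted second: bdeho
Differ at position 0: 'a' vs 'b' => not anagrams

0


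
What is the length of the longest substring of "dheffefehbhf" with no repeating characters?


Input: "dheffefehbhf"
Sliding window (track last position of each char):
  Position 0 ('d'): window [0,0] length 1 -- new best
  Position 1 ('h'): window [0,1] length 2 -- new best
  Position 2 ('e'): window [0,2] length 3 -- new best
  Position 3 ('f'): window [0,3] length 4 -- new best
  Position 4 ('f'): repeat (last at 3), move window start to 4
  Position 4 ('f'): window [4,4] length 1
  Position 5 ('e'): window [4,5] length 2
  Position 6 ('f'): repeat (last at 4), move window start to 5
  Position 6 ('f'): window [5,6] length 2
  Position 7 ('e'): repeat (last at 5), move window start to 6
  Position 7 ('e'): window [6,7] length 2
  Position 8 ('h'): window [6,8] length 3
  Position 9 ('b'): window [6,9] length 4
  Position 10 ('h'): repeat (last at 8), move window start to 9
  Position 10 ('h'): window [9,10] length 2
  Position 11 ('f'): window [9,11] length 3
Longest substring with no repeats: "dhef" with length 4

4


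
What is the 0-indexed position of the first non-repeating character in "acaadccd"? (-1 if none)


Input: acaadccd
Character frequencies:
  'a': 3
  'c': 3
  'd': 2
Scanning left to right for freq == 1:
  Position 0 ('a'): freq=3, skip
  Position 1 ('c'): freq=3, skip
  Position 2 ('a'): freq=3, skip
  Position 3 ('a'): freq=3, skip
  Position 4 ('d'): freq=2, skip
  Position 5 ('c'): freq=3, skip
  Position 6 ('c'): freq=3, skip
  Position 7 ('d'): freq=2, skip
  No unique character found => answer = -1

-1


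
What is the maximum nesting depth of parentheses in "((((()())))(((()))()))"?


Input: "((((()())))(((()))()))"
Tracking depth:
  Position 0 '(': depth becomes 1
  Position 1 '(': depth becomes 2
  Position 2 '(': depth becomes 3
  Position 3 '(': depth becomes 4
  Position 4 '(': depth becomes 5
  Position 5 ')': depth becomes 4
  Position 6 '(': depth becomes 5
  Position 7 ')': depth becomes 4
  Position 8 ')': depth becomes 3
  Position 9 ')': depth becomes 2
  Position 10 ')': depth becomes 1
  Position 11 '(': depth becomes 2
  Position 12 '(': depth becomes 3
  Position 13 '(': depth becomes 4
  Position 14 '(': depth becomes 5
  Position 15 ')': depth becomes 4
  Position 16 ')': depth becomes 3
  Position 17 ')': depth becomes 2
  Position 18 '(': depth becomes 3
  Position 19 ')': depth becomes 2
  Position 20 ')': depth becomes 1
  Position 21 ')': depth becomes 0
Maximum depth reached: 5

5


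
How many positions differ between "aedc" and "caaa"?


Comparing "aedc" and "caaa" position by position:
  Position 0: 'a' vs 'c' => DIFFER
  Position 1: 'e' vs 'a' => DIFFER
  Position 2: 'd' vs 'a' => DIFFER
  Position 3: 'c' vs 'a' => DIFFER
Positions that differ: 4

4


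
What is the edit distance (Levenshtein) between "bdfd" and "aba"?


Computing edit distance: "bdfd" -> "aba"
DP table:
           a    b    a
      0    1    2    3
  b   1    1    1    2
  d   2    2    2    2
  f   3    3    3    3
  d   4    4    4    4
Edit distance = dp[4][3] = 4

4


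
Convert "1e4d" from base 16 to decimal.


Input: "1e4d" in base 16
Positional expansion:
  Digit '1' (value 1) x 16^3 = 4096
  Digit 'e' (value 14) x 16^2 = 3584
  Digit '4' (value 4) x 16^1 = 64
  Digit 'd' (value 13) x 16^0 = 13
Sum = 7757

7757


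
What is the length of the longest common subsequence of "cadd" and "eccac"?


LCS of "cadd" and "eccac"
DP table:
           e    c    c    a    c
      0    0    0    0    0    0
  c   0    0    1    1    1    1
  a   0    0    1    1    2    2
  d   0    0    1    1    2    2
  d   0    0    1    1    2    2
LCS length = dp[4][5] = 2

2


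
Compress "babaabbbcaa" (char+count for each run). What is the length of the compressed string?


Input: babaabbbcaa
Runs:
  'b' x 1 => "b1"
  'a' x 1 => "a1"
  'b' x 1 => "b1"
  'a' x 2 => "a2"
  'b' x 3 => "b3"
  'c' x 1 => "c1"
  'a' x 2 => "a2"
Compressed: "b1a1b1a2b3c1a2"
Compressed length: 14

14


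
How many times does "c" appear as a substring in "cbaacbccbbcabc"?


Searching for "c" in "cbaacbccbbcabc"
Scanning each position:
  Position 0: "c" => MATCH
  Position 1: "b" => no
  Position 2: "a" => no
  Position 3: "a" => no
  Position 4: "c" => MATCH
  Position 5: "b" => no
  Position 6: "c" => MATCH
  Position 7: "c" => MATCH
  Position 8: "b" => no
  Position 9: "b" => no
  Position 10: "c" => MATCH
  Position 11: "a" => no
  Position 12: "b" => no
  Position 13: "c" => MATCH
Total occurrences: 6

6


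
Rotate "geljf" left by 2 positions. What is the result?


Input: "geljf", rotate left by 2
First 2 characters: "ge"
Remaining characters: "ljf"
Concatenate remaining + first: "ljf" + "ge" = "ljfge"

ljfge


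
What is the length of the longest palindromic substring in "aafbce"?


Input: "aafbce"
Checking substrings for palindromes:
  [0:2] "aa" (len 2) => palindrome
Longest palindromic substring: "aa" with length 2

2


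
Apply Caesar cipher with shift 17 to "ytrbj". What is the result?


Caesar cipher: shift "ytrbj" by 17
  'y' (pos 24) + 17 = pos 15 = 'p'
  't' (pos 19) + 17 = pos 10 = 'k'
  'r' (pos 17) + 17 = pos 8 = 'i'
  'b' (pos 1) + 17 = pos 18 = 's'
  'j' (pos 9) + 17 = pos 0 = 'a'
Result: pkisa

pkisa


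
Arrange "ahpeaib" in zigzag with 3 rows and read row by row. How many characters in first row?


Zigzag "ahpeaib" into 3 rows:
Placing characters:
  'a' => row 0
  'h' => row 1
  'p' => row 2
  'e' => row 1
  'a' => row 0
  'i' => row 1
  'b' => row 2
Rows:
  Row 0: "aa"
  Row 1: "hei"
  Row 2: "pb"
First row length: 2

2


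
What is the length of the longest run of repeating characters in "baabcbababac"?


Input: "baabcbababac"
Scanning for longest run:
  Position 1 ('a'): new char, reset run to 1
  Position 2 ('a'): continues run of 'a', length=2
  Position 3 ('b'): new char, reset run to 1
  Position 4 ('c'): new char, reset run to 1
  Position 5 ('b'): new char, reset run to 1
  Position 6 ('a'): new char, reset run to 1
  Position 7 ('b'): new char, reset run to 1
  Position 8 ('a'): new char, reset run to 1
  Position 9 ('b'): new char, reset run to 1
  Position 10 ('a'): new char, reset run to 1
  Position 11 ('c'): new char, reset run to 1
Longest run: 'a' with length 2

2


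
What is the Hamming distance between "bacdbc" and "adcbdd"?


Comparing "bacdbc" and "adcbdd" position by position:
  Position 0: 'b' vs 'a' => differ
  Position 1: 'a' vs 'd' => differ
  Position 2: 'c' vs 'c' => same
  Position 3: 'd' vs 'b' => differ
  Position 4: 'b' vs 'd' => differ
  Position 5: 'c' vs 'd' => differ
Total differences (Hamming distance): 5

5


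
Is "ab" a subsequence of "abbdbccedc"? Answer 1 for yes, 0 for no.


Check if "ab" is a subsequence of "abbdbccedc"
Greedy scan:
  Position 0 ('a'): matches sub[0] = 'a'
  Position 1 ('b'): matches sub[1] = 'b'
  Position 2 ('b'): no match needed
  Position 3 ('d'): no match needed
  Position 4 ('b'): no match needed
  Position 5 ('c'): no match needed
  Position 6 ('c'): no match needed
  Position 7 ('e'): no match needed
  Position 8 ('d'): no match needed
  Position 9 ('c'): no match needed
All 2 characters matched => is a subsequence

1


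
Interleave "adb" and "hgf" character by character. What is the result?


Interleaving "adb" and "hgf":
  Position 0: 'a' from first, 'h' from second => "ah"
  Position 1: 'd' from first, 'g' from second => "dg"
  Position 2: 'b' from first, 'f' from second => "bf"
Result: ahdgbf

ahdgbf


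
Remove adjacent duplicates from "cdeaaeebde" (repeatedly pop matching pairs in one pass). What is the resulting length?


Input: cdeaaeebde
Stack-based adjacent duplicate removal:
  Read 'c': push. Stack: c
  Read 'd': push. Stack: cd
  Read 'e': push. Stack: cde
  Read 'a': push. Stack: cdea
  Read 'a': matches stack top 'a' => pop. Stack: cde
  Read 'e': matches stack top 'e' => pop. Stack: cd
  Read 'e': push. Stack: cde
  Read 'b': push. Stack: cdeb
  Read 'd': push. Stack: cdebd
  Read 'e': push. Stack: cdebde
Final stack: "cdebde" (length 6)

6


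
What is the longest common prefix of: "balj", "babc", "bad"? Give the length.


Words: balj, babc, bad
  Position 0: all 'b' => match
  Position 1: all 'a' => match
  Position 2: ('l', 'b', 'd') => mismatch, stop
LCP = "ba" (length 2)

2


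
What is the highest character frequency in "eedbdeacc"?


Input: eedbdeacc
Character counts:
  'a': 1
  'b': 1
  'c': 2
  'd': 2
  'e': 3
Maximum frequency: 3

3


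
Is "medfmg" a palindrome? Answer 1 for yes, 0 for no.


Input: medfmg
Reversed: gmfdem
  Compare pos 0 ('m') with pos 5 ('g'): MISMATCH
  Compare pos 1 ('e') with pos 4 ('m'): MISMATCH
  Compare pos 2 ('d') with pos 3 ('f'): MISMATCH
Result: not a palindrome

0


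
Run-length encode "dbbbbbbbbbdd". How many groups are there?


Input: dbbbbbbbbbdd
Scanning for consecutive runs:
  Group 1: 'd' x 1 (positions 0-0)
  Group 2: 'b' x 9 (positions 1-9)
  Group 3: 'd' x 2 (positions 10-11)
Total groups: 3

3


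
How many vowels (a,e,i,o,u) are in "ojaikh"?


Input: ojaikh
Checking each character:
  'o' at position 0: vowel (running total: 1)
  'j' at position 1: consonant
  'a' at position 2: vowel (running total: 2)
  'i' at position 3: vowel (running total: 3)
  'k' at position 4: consonant
  'h' at position 5: consonant
Total vowels: 3

3
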